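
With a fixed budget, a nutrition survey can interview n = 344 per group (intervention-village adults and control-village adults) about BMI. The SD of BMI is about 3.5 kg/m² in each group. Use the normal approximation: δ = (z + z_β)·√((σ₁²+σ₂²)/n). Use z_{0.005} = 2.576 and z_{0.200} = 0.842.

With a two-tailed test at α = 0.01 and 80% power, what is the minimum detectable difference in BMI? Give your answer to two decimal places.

δ = (z_{α/2} + z_β) · √((σ₁²+σ₂²)/n)
  = (2.576 + 0.842) · √(24.5/344)
  = 3.418 · √0.07122
  = 3.418 · 0.2669
  = 0.9122

Minimum detectable difference ≈ 0.91 kg/m²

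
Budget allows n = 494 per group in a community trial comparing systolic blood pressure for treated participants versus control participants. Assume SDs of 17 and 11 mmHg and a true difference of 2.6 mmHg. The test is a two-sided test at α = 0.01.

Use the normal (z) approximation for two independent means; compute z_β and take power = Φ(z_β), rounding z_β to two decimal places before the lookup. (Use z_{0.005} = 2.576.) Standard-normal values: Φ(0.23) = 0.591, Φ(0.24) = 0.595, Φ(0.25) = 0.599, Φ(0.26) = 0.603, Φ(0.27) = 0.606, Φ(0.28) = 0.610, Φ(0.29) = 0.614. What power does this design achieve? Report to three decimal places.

z_β = δ·√(n/(σ₁²+σ₂²)) − z_{α/2}
    = 2.6 · √(494/410) − 2.576
    = 2.6 · 1.09767 − 2.576
    = 2.8539 − 2.576 = 0.2779 → 0.28
Power = Φ(0.28) = 0.610.

Power ≈ 0.610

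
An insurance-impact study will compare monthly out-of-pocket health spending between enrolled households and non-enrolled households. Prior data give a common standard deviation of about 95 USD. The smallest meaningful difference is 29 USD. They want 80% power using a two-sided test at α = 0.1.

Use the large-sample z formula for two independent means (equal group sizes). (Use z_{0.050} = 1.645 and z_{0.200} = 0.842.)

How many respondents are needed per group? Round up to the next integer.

n = (z_{α/2} + z_β)² · (σ₁² + σ₂²) / δ²
  = (1.645 + 0.842)² · (2·95² = 18050) / 29²
  = 6.1852 · 18050 / 841
  = 132.75
Round up → n = 133 per group.

n = 133 per group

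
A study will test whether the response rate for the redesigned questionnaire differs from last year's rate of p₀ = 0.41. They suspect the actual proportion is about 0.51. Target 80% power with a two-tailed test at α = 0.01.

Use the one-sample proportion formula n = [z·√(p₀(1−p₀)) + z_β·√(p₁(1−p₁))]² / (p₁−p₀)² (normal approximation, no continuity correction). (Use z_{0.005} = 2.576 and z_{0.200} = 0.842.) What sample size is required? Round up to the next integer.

n = [z_{α/2}·√(p₀q₀) + z_β·√(p₁q₁)]² / (p₁ − p₀)²
  = [2.576·√(0.41·0.59) + 0.842·√(0.51·0.49)]² / (0.10)²
  = [2.576·0.4918 + 0.842·0.4999]² / 0.0100
  = [1.6879]² / 0.0100
  = 284.89
Round up → n = 285.

n = 285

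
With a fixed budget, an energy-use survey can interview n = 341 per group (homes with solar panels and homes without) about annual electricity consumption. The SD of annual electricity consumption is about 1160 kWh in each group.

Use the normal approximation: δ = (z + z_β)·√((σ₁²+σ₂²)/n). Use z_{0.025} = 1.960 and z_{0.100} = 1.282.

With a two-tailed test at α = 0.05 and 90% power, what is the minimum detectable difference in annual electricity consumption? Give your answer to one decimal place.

δ = (z_{α/2} + z_β) · √((σ₁²+σ₂²)/n)
  = (1.960 + 1.282) · √(2691200/341)
  = 3.242 · √7892.1
  = 3.242 · 88.8374
  = 288.0108

Minimum detectable difference ≈ 288.0 kWh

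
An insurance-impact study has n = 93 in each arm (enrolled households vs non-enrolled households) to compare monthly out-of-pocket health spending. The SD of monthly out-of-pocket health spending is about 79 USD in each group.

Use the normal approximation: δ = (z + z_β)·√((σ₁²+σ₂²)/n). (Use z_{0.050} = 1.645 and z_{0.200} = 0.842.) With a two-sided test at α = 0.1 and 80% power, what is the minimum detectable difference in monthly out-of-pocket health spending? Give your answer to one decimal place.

δ = (z_{α/2} + z_β) · √((σ₁²+σ₂²)/n)
  = (1.645 + 0.842) · √(12482/93)
  = 2.487 · √134.2151
  = 2.487 · 11.5851
  = 28.8122

Minimum detectable difference ≈ 28.8 USD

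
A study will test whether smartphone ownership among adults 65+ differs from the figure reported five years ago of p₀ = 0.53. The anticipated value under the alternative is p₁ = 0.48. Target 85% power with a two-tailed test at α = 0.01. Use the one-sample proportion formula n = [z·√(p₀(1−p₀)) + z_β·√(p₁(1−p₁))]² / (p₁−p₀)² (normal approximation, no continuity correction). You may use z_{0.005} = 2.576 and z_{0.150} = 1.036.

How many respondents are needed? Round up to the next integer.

n = [z_{α/2}·√(p₀q₀) + z_β·√(p₁q₁)]² / (p₁ − p₀)²
  = [2.576·√(0.53·0.47) + 1.036·√(0.48·0.52)]² / (-0.05)²
  = [2.576·0.4991 + 1.036·0.4996]² / 0.0025
  = [1.8033]² / 0.0025
  = 1300.71
Round up → n = 1301.

n = 1301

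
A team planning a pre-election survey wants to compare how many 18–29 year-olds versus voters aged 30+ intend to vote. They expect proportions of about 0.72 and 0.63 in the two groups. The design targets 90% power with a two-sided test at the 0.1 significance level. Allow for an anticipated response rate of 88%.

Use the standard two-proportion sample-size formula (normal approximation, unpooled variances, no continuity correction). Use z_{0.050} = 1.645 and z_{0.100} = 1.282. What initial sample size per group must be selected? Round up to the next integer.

n = 523 per group

n = (z_{α/2} + z_β)² · [p₁(1−p₁) + p₂(1−p₂)] / (p₁ − p₂)²
  = (1.645 + 1.282)² · (0.72·0.28 + 0.63·0.37) / (0.09)²
  = (2.927)² · (0.2016 + 0.2331) / 0.0081
  = 8.5673 · 0.4347 / 0.0081
  = 459.78
Adjust for 88% response: 459.78 / 0.88 = 522.48.
Round up → n = 523 per group.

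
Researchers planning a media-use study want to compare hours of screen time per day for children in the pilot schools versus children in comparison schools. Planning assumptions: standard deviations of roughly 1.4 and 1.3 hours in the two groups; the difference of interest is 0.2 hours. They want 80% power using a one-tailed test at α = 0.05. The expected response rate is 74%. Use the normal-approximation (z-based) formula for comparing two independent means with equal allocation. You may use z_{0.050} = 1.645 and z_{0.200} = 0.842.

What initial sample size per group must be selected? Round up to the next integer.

n = 763 per group

n = (z_α + z_β)² · (σ₁² + σ₂²) / δ²
  = (1.645 + 0.842)² · (1.4² + 1.3² = 3.65) / 0.2²
  = 6.1852 · 3.65 / 0.04
  = 564.40
Adjust for 74% response: 564.40 / 0.74 = 762.70.
Round up → n = 763 per group.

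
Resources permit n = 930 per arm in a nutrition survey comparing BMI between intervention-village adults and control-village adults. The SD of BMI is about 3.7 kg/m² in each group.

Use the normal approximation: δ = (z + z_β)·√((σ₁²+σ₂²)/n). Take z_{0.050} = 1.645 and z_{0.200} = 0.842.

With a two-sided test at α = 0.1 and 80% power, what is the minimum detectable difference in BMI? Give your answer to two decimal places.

δ = (z_{α/2} + z_β) · √((σ₁²+σ₂²)/n)
  = (1.645 + 0.842) · √(27.38/930)
  = 2.487 · √0.02944
  = 2.487 · 0.1716
  = 0.4267

Minimum detectable difference ≈ 0.43 kg/m²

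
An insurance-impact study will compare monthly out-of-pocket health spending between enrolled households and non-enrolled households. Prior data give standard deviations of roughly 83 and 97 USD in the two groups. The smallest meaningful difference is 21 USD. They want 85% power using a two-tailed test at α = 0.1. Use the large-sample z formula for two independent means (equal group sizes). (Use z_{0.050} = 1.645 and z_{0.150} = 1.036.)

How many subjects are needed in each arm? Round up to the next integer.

n = (z_{α/2} + z_β)² · (σ₁² + σ₂²) / δ²
  = (1.645 + 1.036)² · (83² + 97² = 16298) / 21²
  = 7.1878 · 16298 / 441
  = 265.64
Round up → n = 266 per group.

n = 266 per group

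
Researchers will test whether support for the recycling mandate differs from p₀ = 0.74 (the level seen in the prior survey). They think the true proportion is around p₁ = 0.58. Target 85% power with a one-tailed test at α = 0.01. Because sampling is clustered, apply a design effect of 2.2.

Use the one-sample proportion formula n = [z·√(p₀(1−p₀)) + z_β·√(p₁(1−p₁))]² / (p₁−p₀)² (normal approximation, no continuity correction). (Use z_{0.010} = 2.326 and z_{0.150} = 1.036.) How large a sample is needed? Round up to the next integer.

n = 202

n = [z_α·√(p₀q₀) + z_β·√(p₁q₁)]² / (p₁ − p₀)²
  = [2.326·√(0.74·0.26) + 1.036·√(0.58·0.42)]² / (-0.16)²
  = [2.326·0.4386 + 1.036·0.4936]² / 0.0256
  = [1.5316]² / 0.0256
  = 91.63
Design effect: 2.2 × 91.63 = 201.59.
Round up → n = 202.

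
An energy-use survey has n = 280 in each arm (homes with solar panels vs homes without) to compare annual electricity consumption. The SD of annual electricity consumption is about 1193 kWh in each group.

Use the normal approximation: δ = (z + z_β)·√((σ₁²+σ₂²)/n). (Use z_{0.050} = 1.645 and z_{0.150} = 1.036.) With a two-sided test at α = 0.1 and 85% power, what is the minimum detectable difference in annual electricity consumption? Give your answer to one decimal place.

Minimum detectable difference ≈ 270.3 kWh

δ = (z_{α/2} + z_β) · √((σ₁²+σ₂²)/n)
  = (1.645 + 1.036) · √(2846498/280)
  = 2.681 · √10166.1
  = 2.681 · 100.8269
  = 270.3169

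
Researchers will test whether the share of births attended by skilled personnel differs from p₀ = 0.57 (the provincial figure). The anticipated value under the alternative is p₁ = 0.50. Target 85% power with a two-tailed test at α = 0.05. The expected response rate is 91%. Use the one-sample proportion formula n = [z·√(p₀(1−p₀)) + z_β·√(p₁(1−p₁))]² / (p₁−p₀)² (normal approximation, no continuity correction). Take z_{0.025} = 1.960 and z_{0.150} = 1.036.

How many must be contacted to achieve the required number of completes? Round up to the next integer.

n = 497

n = [z_{α/2}·√(p₀q₀) + z_β·√(p₁q₁)]² / (p₁ − p₀)²
  = [1.960·√(0.57·0.43) + 1.036·√(0.50·0.50)]² / (-0.07)²
  = [1.960·0.4951 + 1.036·0.5000]² / 0.0049
  = [1.4883]² / 0.0049
  = 452.08
Adjust for 91% response: 452.08 / 0.91 = 496.79.
Round up → n = 497.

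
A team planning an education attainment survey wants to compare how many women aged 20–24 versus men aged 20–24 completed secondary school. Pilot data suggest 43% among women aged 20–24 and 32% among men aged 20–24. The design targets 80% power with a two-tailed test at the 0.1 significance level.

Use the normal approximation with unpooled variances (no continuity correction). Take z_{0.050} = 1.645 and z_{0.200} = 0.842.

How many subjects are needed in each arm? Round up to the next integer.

n = (z_{α/2} + z_β)² · [p₁(1−p₁) + p₂(1−p₂)] / (p₁ − p₂)²
  = (1.645 + 0.842)² · (0.43·0.57 + 0.32·0.68) / (0.11)²
  = (2.487)² · (0.2451 + 0.2176) / 0.0121
  = 6.1852 · 0.4627 / 0.0121
  = 236.52
Round up → n = 237 per group.

n = 237 per group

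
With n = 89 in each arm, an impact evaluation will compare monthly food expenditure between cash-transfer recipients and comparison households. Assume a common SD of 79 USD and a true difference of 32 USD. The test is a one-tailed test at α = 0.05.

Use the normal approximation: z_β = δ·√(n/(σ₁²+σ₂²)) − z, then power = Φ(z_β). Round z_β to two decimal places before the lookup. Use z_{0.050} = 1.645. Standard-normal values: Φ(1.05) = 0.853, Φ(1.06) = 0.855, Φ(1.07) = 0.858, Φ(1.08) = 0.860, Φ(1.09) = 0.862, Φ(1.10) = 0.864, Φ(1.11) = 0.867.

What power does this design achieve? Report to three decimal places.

Power ≈ 0.855

z_β = δ·√(n/(σ₁²+σ₂²)) − z_α
    = 32 · √(89/12482) − 1.645
    = 32 · 0.08444 − 1.645
    = 2.7021 − 1.645 = 1.0571 → 1.06
Power = Φ(1.06) = 0.855.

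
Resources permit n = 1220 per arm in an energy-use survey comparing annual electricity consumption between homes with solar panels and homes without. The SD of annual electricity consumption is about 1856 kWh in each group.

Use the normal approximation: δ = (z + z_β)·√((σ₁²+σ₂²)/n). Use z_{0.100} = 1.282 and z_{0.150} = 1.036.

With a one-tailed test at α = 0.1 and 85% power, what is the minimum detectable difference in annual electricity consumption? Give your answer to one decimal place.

Minimum detectable difference ≈ 174.2 kWh

δ = (z_α + z_β) · √((σ₁²+σ₂²)/n)
  = (1.282 + 1.036) · √(6889472/1220)
  = 2.318 · √5647.1
  = 2.318 · 75.1472
  = 174.1913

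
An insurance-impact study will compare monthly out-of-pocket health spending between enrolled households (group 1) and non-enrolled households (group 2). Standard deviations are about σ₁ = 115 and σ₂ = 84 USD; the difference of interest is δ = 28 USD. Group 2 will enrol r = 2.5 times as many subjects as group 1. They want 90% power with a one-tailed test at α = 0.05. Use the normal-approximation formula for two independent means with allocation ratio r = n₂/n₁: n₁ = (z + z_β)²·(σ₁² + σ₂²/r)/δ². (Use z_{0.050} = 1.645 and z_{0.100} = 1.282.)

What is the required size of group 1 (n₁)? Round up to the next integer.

n₁ = 176

n₁ = (z_α + z_β)² · (σ₁² + σ₂²/r) / δ²
   = (1.645 + 1.282)² · (115² + 84²/2.5) / 28²
   = 8.5673 · (13225 + 2822.4) / 784
   = 8.5673 · 16047.4 / 784
   = 175.36
Round up → n₁ = 176; n₂ = r·n₁ = 2.5 × 176 = 440.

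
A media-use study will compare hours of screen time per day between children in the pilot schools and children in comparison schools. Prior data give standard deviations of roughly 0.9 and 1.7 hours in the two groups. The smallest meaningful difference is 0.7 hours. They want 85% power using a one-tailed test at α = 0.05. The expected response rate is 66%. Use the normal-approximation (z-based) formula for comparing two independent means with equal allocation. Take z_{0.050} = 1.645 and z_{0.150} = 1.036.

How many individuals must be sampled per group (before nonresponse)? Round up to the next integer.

n = 83 per group

n = (z_α + z_β)² · (σ₁² + σ₂²) / δ²
  = (1.645 + 1.036)² · (0.9² + 1.7² = 3.7) / 0.7²
  = 7.1878 · 3.7 / 0.49
  = 54.27
Adjust for 66% response: 54.27 / 0.66 = 82.23.
Round up → n = 83 per group.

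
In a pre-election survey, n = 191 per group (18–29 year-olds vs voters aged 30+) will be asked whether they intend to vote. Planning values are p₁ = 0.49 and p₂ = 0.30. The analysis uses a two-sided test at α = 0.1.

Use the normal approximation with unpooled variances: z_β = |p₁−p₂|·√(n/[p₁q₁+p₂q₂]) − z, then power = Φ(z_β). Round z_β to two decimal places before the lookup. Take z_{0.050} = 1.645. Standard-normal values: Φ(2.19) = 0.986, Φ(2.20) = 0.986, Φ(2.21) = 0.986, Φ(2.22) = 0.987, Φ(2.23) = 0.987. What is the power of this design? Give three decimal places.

Power ≈ 0.987

z_β = |p₁−p₂|·√(n/[p₁q₁+p₂q₂]) − z_{α/2}
    = 0.19 · √(191/0.4599) − 1.645
    = 0.19 · 20.3791 − 1.645
    = 3.8720 − 1.645 = 2.2270 → 2.23
Power = Φ(2.23) = 0.987.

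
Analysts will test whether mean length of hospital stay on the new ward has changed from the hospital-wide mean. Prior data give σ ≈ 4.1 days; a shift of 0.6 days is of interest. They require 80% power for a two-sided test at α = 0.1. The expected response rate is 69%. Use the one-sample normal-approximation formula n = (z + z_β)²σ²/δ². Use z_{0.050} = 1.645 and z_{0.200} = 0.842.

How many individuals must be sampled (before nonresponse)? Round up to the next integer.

n = 419

n = (z_{α/2} + z_β)² · σ² / δ²
  = (1.645 + 0.842)² · 4.1² / 0.6²
  = 6.1852 · 16.81 / 0.36
  = 288.81
Adjust for 69% response: 288.81 / 0.69 = 418.57.
Round up → n = 419.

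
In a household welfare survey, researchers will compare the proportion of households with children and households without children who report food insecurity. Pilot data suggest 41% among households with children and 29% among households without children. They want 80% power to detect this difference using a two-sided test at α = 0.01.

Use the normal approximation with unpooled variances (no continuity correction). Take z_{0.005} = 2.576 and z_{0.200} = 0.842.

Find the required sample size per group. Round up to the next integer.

n = 364 per group

n = (z_{α/2} + z_β)² · [p₁(1−p₁) + p₂(1−p₂)] / (p₁ − p₂)²
  = (2.576 + 0.842)² · (0.41·0.59 + 0.29·0.71) / (0.12)²
  = (3.418)² · (0.2419 + 0.2059) / 0.0144
  = 11.6827 · 0.4478 / 0.0144
  = 363.30
Round up → n = 364 per group.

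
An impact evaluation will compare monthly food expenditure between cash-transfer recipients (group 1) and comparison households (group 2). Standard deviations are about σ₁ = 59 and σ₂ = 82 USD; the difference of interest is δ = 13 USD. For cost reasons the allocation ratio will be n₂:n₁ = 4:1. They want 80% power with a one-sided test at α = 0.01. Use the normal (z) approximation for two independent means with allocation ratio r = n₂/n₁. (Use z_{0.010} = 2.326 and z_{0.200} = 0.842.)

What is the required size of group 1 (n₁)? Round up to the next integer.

n₁ = 307

n₁ = (z_α + z_β)² · (σ₁² + σ₂²/r) / δ²
   = (2.326 + 0.842)² · (59² + 82²/4) / 13²
   = 10.0362 · (3481 + 1681) / 169
   = 10.0362 · 5162 / 169
   = 306.55
Round up → n₁ = 307; n₂ = r·n₁ = 4 × 307 = 1228.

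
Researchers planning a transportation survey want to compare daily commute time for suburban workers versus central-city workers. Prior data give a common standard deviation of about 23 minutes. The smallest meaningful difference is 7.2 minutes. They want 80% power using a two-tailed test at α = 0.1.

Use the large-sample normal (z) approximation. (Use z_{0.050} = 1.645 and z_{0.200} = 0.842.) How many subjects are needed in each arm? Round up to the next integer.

n = 127 per group

n = (z_{α/2} + z_β)² · (σ₁² + σ₂²) / δ²
  = (1.645 + 0.842)² · (2·23² = 1058) / 7.2²
  = 6.1852 · 1058 / 51.84
  = 126.23
Round up → n = 127 per group.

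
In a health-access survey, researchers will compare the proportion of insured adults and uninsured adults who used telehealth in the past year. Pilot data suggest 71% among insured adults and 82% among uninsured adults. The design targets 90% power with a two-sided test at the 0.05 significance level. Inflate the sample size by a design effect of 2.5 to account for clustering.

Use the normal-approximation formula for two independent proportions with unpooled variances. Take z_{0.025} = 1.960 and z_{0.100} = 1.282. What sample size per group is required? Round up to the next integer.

n = (z_{α/2} + z_β)² · [p₁(1−p₁) + p₂(1−p₂)] / (p₁ − p₂)²
  = (1.960 + 1.282)² · (0.71·0.29 + 0.82·0.18) / (-0.11)²
  = (3.242)² · (0.2059 + 0.1476) / 0.0121
  = 10.5106 · 0.3535 / 0.0121
  = 307.06
Design effect: 2.5 × 307.06 = 767.66.
Round up → n = 768 per group.

n = 768 per group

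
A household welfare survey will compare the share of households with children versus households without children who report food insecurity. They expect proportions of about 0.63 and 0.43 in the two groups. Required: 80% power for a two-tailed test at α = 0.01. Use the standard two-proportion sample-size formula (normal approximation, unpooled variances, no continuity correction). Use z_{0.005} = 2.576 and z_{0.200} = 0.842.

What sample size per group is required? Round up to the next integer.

n = (z_{α/2} + z_β)² · [p₁(1−p₁) + p₂(1−p₂)] / (p₁ − p₂)²
  = (2.576 + 0.842)² · (0.63·0.37 + 0.43·0.57) / (0.20)²
  = (3.418)² · (0.2331 + 0.2451) / 0.0400
  = 11.6827 · 0.4782 / 0.0400
  = 139.67
Round up → n = 140 per group.

n = 140 per group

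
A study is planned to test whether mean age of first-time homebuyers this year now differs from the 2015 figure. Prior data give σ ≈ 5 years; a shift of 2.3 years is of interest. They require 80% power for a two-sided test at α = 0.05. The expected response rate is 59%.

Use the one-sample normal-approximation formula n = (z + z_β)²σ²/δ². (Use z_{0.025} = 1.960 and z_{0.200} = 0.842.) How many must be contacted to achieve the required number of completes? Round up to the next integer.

n = 63

n = (z_{α/2} + z_β)² · σ² / δ²
  = (1.960 + 0.842)² · 5² / 2.3²
  = 7.8512 · 25 / 5.29
  = 37.10
Adjust for 59% response: 37.10 / 0.59 = 62.89.
Round up → n = 63.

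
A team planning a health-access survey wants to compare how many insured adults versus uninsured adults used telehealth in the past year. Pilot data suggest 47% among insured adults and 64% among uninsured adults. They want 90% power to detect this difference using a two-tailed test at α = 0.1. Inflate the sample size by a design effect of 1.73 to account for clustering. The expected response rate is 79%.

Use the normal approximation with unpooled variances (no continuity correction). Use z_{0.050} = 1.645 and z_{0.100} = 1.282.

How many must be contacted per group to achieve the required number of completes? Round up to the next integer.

n = (z_{α/2} + z_β)² · [p₁(1−p₁) + p₂(1−p₂)] / (p₁ − p₂)²
  = (1.645 + 1.282)² · (0.47·0.53 + 0.64·0.36) / (-0.17)²
  = (2.927)² · (0.2491 + 0.2304) / 0.0289
  = 8.5673 · 0.4795 / 0.0289
  = 142.15
Design effect: 1.73 × 142.15 = 245.91.
Adjust for 79% response: 245.91 / 0.79 = 311.28.
Round up → n = 312 per group.

n = 312 per group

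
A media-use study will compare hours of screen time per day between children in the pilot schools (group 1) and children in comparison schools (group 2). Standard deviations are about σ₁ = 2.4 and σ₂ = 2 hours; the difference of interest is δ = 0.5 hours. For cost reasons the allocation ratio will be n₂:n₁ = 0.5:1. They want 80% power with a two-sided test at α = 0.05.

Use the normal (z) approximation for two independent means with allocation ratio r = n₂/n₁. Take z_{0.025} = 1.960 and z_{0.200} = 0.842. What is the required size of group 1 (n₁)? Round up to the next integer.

n₁ = (z_{α/2} + z_β)² · (σ₁² + σ₂²/r) / δ²
   = (1.960 + 0.842)² · (2.4² + 2²/0.5) / 0.5²
   = 7.8512 · (5.76 + 8) / 0.25
   = 7.8512 · 13.76 / 0.25
   = 432.13
Round up → n₁ = 433; n₂ = r·n₁ = 0.5 × 433 = 217.

n₁ = 433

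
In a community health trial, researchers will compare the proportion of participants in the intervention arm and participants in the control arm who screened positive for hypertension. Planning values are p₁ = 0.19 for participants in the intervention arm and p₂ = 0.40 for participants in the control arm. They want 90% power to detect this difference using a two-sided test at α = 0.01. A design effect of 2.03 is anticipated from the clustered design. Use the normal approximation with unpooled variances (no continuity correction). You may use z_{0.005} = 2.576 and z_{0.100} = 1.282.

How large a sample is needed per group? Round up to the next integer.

n = (z_{α/2} + z_β)² · [p₁(1−p₁) + p₂(1−p₂)] / (p₁ − p₂)²
  = (2.576 + 1.282)² · (0.19·0.81 + 0.40·0.60) / (-0.21)²
  = (3.858)² · (0.1539 + 0.2400) / 0.0441
  = 14.8842 · 0.3939 / 0.0441
  = 132.94
Design effect: 2.03 × 132.94 = 269.88.
Round up → n = 270 per group.

n = 270 per group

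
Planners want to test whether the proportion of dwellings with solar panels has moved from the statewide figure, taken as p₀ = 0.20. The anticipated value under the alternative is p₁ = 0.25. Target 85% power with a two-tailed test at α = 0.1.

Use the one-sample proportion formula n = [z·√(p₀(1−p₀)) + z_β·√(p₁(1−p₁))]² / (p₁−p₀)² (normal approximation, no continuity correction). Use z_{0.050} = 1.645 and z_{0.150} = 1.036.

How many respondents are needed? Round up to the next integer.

n = [z_{α/2}·√(p₀q₀) + z_β·√(p₁q₁)]² / (p₁ − p₀)²
  = [1.645·√(0.20·0.80) + 1.036·√(0.25·0.75)]² / (0.05)²
  = [1.645·0.4000 + 1.036·0.4330]² / 0.0025
  = [1.1066]² / 0.0025
  = 489.83
Round up → n = 490.

n = 490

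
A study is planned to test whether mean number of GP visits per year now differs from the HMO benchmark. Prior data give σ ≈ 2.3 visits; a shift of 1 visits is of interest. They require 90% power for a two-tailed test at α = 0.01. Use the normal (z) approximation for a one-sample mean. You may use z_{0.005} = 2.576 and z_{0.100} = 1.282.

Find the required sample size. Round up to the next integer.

n = (z_{α/2} + z_β)² · σ² / δ²
  = (2.576 + 1.282)² · 2.3² / 1²
  = 14.8842 · 5.29 / 1
  = 78.74
Round up → n = 79.

n = 79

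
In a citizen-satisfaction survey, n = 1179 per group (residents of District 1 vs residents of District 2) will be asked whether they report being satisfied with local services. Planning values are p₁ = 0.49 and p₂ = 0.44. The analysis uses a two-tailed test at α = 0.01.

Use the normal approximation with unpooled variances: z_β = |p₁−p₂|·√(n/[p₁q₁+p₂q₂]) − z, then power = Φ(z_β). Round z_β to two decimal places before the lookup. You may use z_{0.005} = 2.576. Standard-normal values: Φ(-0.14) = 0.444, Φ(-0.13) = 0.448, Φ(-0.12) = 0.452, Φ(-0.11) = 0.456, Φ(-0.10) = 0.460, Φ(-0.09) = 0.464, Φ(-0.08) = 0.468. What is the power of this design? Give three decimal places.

z_β = |p₁−p₂|·√(n/[p₁q₁+p₂q₂]) − z_{α/2}
    = 0.05 · √(1179/0.4963) − 2.576
    = 0.05 · 48.7399 − 2.576
    = 2.4370 − 2.576 = -0.1390 → -0.14
Power = Φ(-0.14) = 0.444.

Power ≈ 0.444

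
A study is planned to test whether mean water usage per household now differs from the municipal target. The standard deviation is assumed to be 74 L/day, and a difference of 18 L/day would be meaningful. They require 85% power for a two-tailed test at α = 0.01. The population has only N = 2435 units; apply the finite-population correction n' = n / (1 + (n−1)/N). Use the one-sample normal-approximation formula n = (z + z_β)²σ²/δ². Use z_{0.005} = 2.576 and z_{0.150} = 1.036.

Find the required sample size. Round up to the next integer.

n = 203

n = (z_{α/2} + z_β)² · σ² / δ²
  = (2.576 + 1.036)² · 74² / 18²
  = 13.0465 · 5476 / 324
  = 220.50
Finite-population correction (N = 2435): 220.50 / (1 + (220.50 − 1)/2435) = 202.27.
Round up → n = 203.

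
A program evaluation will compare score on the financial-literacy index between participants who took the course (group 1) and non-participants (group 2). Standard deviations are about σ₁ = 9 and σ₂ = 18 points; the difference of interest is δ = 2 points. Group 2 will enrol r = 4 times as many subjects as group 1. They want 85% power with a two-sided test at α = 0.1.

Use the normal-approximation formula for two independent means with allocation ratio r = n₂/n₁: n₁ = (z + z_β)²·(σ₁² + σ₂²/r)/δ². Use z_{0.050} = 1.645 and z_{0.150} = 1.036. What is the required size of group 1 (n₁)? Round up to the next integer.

n₁ = (z_{α/2} + z_β)² · (σ₁² + σ₂²/r) / δ²
   = (1.645 + 1.036)² · (9² + 18²/4) / 2²
   = 7.1878 · (81 + 81) / 4
   = 7.1878 · 162 / 4
   = 291.10
Round up → n₁ = 292; n₂ = r·n₁ = 4 × 292 = 1168.

n₁ = 292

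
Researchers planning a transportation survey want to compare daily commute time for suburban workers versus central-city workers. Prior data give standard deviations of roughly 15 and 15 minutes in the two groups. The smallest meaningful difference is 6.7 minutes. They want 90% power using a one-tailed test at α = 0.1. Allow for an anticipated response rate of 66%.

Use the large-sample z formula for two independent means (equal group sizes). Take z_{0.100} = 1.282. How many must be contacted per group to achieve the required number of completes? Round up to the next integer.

n = (z_α + z_β)² · (σ₁² + σ₂²) / δ²
  = (1.282 + 1.282)² · (15² + 15² = 450) / 6.7²
  = 6.5741 · 450 / 44.89
  = 65.90
Adjust for 66% response: 65.90 / 0.66 = 99.85.
Round up → n = 100 per group.

n = 100 per group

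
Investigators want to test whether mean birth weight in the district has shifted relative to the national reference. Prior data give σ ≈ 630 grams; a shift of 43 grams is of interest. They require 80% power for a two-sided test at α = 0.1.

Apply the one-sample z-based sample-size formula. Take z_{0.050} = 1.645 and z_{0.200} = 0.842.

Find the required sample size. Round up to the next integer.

n = (z_{α/2} + z_β)² · σ² / δ²
  = (1.645 + 0.842)² · 630² / 43²
  = 6.1852 · 396900 / 1849
  = 1327.69
Round up → n = 1328.

n = 1328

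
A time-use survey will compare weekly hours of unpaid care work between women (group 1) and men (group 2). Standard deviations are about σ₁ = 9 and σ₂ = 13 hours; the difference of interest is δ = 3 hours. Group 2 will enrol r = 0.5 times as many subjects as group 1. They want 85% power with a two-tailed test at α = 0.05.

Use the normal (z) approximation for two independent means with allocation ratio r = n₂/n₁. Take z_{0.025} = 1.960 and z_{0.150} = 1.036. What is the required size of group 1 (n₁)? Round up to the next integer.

n₁ = 418

n₁ = (z_{α/2} + z_β)² · (σ₁² + σ₂²/r) / δ²
   = (1.960 + 1.036)² · (9² + 13²/0.5) / 3²
   = 8.9760 · (81 + 338) / 9
   = 8.9760 · 419 / 9
   = 417.88
Round up → n₁ = 418; n₂ = r·n₁ = 0.5 × 418 = 209.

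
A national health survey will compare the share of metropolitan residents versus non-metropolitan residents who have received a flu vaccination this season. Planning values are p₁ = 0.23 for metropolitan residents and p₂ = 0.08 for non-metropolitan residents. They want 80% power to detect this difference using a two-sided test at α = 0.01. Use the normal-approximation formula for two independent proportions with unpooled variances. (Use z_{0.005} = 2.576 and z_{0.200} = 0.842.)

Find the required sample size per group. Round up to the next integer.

n = (z_{α/2} + z_β)² · [p₁(1−p₁) + p₂(1−p₂)] / (p₁ − p₂)²
  = (2.576 + 0.842)² · (0.23·0.77 + 0.08·0.92) / (0.15)²
  = (3.418)² · (0.1771 + 0.0736) / 0.0225
  = 11.6827 · 0.2507 / 0.0225
  = 130.17
Round up → n = 131 per group.

n = 131 per group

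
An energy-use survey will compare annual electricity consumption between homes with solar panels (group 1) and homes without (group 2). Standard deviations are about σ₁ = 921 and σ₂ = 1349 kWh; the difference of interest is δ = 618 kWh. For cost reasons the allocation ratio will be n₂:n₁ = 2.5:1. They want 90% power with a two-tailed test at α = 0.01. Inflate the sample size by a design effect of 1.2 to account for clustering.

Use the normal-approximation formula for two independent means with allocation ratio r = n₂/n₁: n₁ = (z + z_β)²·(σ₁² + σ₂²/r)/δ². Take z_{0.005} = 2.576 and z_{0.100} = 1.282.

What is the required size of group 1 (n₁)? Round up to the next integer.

n₁ = (z_{α/2} + z_β)² · (σ₁² + σ₂²/r) / δ²
   = (2.576 + 1.282)² · (921² + 1349²/2.5) / 618²
   = 14.8842 · (848241 + 727920.4) / 381924
   = 14.8842 · 1576161.4 / 381924
   = 61.43
Design effect: 1.2 × 61.43 = 73.71.
Round up → n₁ = 74; n₂ = r·n₁ = 2.5 × 74 = 185.

n₁ = 74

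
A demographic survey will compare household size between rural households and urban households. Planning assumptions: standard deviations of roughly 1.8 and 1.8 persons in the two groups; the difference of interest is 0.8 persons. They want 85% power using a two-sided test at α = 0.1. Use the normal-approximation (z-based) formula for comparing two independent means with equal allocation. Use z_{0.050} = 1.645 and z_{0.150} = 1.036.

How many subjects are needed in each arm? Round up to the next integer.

n = 73 per group

n = (z_{α/2} + z_β)² · (σ₁² + σ₂²) / δ²
  = (1.645 + 1.036)² · (1.8² + 1.8² = 6.48) / 0.8²
  = 7.1878 · 6.48 / 0.64
  = 72.78
Round up → n = 73 per group.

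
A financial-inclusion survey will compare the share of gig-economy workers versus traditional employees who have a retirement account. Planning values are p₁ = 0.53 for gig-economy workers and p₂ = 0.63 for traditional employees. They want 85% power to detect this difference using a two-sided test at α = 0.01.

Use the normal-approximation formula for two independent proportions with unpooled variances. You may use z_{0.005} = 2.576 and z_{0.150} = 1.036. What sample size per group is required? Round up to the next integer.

n = 630 per group

n = (z_{α/2} + z_β)² · [p₁(1−p₁) + p₂(1−p₂)] / (p₁ − p₂)²
  = (2.576 + 1.036)² · (0.53·0.47 + 0.63·0.37) / (-0.10)²
  = (3.612)² · (0.2491 + 0.2331) / 0.0100
  = 13.0465 · 0.4822 / 0.0100
  = 629.10
Round up → n = 630 per group.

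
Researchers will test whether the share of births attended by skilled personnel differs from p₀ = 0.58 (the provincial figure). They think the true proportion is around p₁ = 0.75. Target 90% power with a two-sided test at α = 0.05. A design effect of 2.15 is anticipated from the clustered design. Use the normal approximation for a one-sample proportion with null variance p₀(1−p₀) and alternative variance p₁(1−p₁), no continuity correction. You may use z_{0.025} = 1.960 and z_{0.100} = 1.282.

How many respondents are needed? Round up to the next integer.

n = 173

n = [z_{α/2}·√(p₀q₀) + z_β·√(p₁q₁)]² / (p₁ − p₀)²
  = [1.960·√(0.58·0.42) + 1.282·√(0.75·0.25)]² / (0.17)²
  = [1.960·0.4936 + 1.282·0.4330]² / 0.0289
  = [1.5225]² / 0.0289
  = 80.21
Design effect: 2.15 × 80.21 = 172.45.
Round up → n = 173.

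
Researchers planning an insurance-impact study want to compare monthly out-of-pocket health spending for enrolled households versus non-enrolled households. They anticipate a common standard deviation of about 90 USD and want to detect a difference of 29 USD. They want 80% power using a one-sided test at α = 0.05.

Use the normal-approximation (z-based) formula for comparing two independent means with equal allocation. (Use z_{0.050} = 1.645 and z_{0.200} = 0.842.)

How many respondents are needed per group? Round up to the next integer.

n = (z_α + z_β)² · (σ₁² + σ₂²) / δ²
  = (1.645 + 0.842)² · (2·90² = 16200) / 29²
  = 6.1852 · 16200 / 841
  = 119.14
Round up → n = 120 per group.

n = 120 per group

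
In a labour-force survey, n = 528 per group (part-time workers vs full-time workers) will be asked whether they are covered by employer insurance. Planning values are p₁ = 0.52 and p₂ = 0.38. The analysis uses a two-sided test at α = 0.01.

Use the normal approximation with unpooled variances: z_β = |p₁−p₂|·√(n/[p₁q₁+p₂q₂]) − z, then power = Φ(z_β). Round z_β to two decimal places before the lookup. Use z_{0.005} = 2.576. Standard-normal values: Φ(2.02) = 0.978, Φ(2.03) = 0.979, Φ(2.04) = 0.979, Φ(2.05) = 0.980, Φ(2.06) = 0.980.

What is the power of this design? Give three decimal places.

z_β = |p₁−p₂|·√(n/[p₁q₁+p₂q₂]) − z_{α/2}
    = 0.14 · √(528/0.4852) − 2.576
    = 0.14 · 32.9880 − 2.576
    = 4.6183 − 2.576 = 2.0423 → 2.04
Power = Φ(2.04) = 0.979.

Power ≈ 0.979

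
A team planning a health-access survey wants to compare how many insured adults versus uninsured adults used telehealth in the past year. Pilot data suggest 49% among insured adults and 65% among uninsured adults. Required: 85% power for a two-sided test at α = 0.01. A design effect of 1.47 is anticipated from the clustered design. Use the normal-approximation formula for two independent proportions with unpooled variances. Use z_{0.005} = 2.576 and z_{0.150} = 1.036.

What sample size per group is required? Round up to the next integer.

n = (z_{α/2} + z_β)² · [p₁(1−p₁) + p₂(1−p₂)] / (p₁ − p₂)²
  = (2.576 + 1.036)² · (0.49·0.51 + 0.65·0.35) / (-0.16)²
  = (3.612)² · (0.2499 + 0.2275) / 0.0256
  = 13.0465 · 0.4774 / 0.0256
  = 243.30
Design effect: 1.47 × 243.30 = 357.65.
Round up → n = 358 per group.

n = 358 per group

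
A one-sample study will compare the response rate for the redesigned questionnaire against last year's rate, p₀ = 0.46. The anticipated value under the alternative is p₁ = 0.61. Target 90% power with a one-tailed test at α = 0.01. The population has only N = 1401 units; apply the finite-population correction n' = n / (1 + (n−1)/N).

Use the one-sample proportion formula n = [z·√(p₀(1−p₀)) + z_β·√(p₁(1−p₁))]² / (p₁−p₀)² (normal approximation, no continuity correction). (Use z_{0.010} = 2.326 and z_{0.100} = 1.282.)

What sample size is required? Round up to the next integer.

n = [z_α·√(p₀q₀) + z_β·√(p₁q₁)]² / (p₁ − p₀)²
  = [2.326·√(0.46·0.54) + 1.282·√(0.61·0.39)]² / (0.15)²
  = [2.326·0.4984 + 1.282·0.4877]² / 0.0225
  = [1.7846]² / 0.0225
  = 141.54
Finite-population correction (N = 1401): 141.54 / (1 + (141.54 − 1)/1401) = 128.64.
Round up → n = 129.

n = 129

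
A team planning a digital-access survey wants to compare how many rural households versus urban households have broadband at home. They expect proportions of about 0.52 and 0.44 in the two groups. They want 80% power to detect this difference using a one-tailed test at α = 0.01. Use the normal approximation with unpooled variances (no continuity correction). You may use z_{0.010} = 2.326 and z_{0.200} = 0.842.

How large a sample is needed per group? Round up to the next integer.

n = 778 per group

n = (z_α + z_β)² · [p₁(1−p₁) + p₂(1−p₂)] / (p₁ − p₂)²
  = (2.326 + 0.842)² · (0.52·0.48 + 0.44·0.56) / (0.08)²
  = (3.168)² · (0.2496 + 0.2464) / 0.0064
  = 10.0362 · 0.4960 / 0.0064
  = 777.81
Round up → n = 778 per group.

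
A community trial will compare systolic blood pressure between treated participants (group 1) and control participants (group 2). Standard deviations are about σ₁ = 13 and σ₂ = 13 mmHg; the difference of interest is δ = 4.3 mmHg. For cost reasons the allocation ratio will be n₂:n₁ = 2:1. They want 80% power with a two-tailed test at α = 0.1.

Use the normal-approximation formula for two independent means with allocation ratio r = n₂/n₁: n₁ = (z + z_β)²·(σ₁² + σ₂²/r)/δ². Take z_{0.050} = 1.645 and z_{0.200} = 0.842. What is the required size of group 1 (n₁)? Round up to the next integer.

n₁ = (z_{α/2} + z_β)² · (σ₁² + σ₂²/r) / δ²
   = (1.645 + 0.842)² · (13² + 13²/2) / 4.3²
   = 6.1852 · (169 + 84.5) / 18.49
   = 6.1852 · 253.5 / 18.49
   = 84.80
Round up → n₁ = 85; n₂ = r·n₁ = 2 × 85 = 170.

n₁ = 85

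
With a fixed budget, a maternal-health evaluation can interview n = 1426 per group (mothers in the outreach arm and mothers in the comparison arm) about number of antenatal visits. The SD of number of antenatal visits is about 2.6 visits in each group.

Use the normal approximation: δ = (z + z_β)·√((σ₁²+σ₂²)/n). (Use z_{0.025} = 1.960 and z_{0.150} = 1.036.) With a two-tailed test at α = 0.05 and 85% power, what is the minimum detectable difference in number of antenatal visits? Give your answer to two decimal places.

δ = (z_{α/2} + z_β) · √((σ₁²+σ₂²)/n)
  = (1.960 + 1.036) · √(13.52/1426)
  = 2.996 · √0.00948
  = 2.996 · 0.0974
  = 0.2917

Minimum detectable difference ≈ 0.29 visits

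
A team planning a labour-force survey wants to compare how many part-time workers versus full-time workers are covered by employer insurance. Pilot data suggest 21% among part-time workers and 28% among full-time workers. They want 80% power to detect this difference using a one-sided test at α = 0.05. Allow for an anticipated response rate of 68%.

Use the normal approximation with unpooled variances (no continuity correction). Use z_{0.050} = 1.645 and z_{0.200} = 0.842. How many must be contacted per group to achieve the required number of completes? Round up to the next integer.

n = (z_α + z_β)² · [p₁(1−p₁) + p₂(1−p₂)] / (p₁ − p₂)²
  = (1.645 + 0.842)² · (0.21·0.79 + 0.28·0.72) / (-0.07)²
  = (2.487)² · (0.1659 + 0.2016) / 0.0049
  = 6.1852 · 0.3675 / 0.0049
  = 463.89
Adjust for 68% response: 463.89 / 0.68 = 682.19.
Round up → n = 683 per group.

n = 683 per group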